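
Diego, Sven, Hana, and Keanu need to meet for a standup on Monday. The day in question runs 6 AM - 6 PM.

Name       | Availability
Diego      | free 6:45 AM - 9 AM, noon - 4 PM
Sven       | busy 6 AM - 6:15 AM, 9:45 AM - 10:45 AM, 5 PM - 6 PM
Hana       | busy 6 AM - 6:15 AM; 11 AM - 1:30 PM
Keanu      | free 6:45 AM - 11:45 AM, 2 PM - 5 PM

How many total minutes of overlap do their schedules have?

Diego free: 06:45-09:00, 12:00-16:00.
Sven free: 06:15-09:45, 10:45-17:00 (invert busy blocks within the working day).
Hana free: 06:15-11:00, 13:30-18:00 (invert busy blocks within the working day).
Keanu free: 06:45-11:45, 14:00-17:00.
Diego ∩ Sven: 06:45-09:00, 12:00-16:00.
Diego ∩ Sven ∩ Hana: 06:45-09:00, 13:30-16:00.
Diego ∩ Sven ∩ Hana ∩ Keanu: 06:45-09:00, 14:00-16:00.
Those are the intersection windows.
Summing the common windows: 135 + 120 = 255 minutes.

255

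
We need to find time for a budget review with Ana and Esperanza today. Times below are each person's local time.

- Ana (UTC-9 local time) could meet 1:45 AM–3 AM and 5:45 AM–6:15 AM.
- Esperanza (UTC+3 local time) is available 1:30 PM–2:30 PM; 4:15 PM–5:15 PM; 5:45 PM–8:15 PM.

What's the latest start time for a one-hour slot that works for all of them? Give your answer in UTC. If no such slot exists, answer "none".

Ana in UTC: 10:45-12:00, 14:45-15:15 (add 9h to convert from UTC-9).
Esperanza in UTC: 10:30-11:30, 13:15-14:15, 14:45-17:15 (subtract 3h to convert from UTC+3).
Ana ∩ Esperanza: 10:45-11:30, 14:45-15:15.
No common window is at least 60 minutes long.

none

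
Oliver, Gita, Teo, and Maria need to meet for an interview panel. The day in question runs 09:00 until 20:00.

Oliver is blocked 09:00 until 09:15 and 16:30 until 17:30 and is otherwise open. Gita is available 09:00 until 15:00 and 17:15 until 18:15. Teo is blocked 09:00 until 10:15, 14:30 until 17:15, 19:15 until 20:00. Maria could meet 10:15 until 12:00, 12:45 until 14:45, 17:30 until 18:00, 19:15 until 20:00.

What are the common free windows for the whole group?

10:15-12:00, 12:45-14:30, 17:30-18:00

Oliver free: 09:15-16:30, 17:30-20:00 (invert busy blocks within the working day).
Gita free: 09:00-15:00, 17:15-18:15.
Teo free: 10:15-14:30, 17:15-19:15 (invert busy blocks within the working day).
Maria free: 10:15-12:00, 12:45-14:45, 17:30-18:00, 19:15-20:00.
Oliver ∩ Gita: 09:15-15:00, 17:30-18:15.
Oliver ∩ Gita ∩ Teo: 10:15-14:30, 17:30-18:15.
Oliver ∩ Gita ∩ Teo ∩ Maria: 10:15-12:00, 12:45-14:30, 17:30-18:00.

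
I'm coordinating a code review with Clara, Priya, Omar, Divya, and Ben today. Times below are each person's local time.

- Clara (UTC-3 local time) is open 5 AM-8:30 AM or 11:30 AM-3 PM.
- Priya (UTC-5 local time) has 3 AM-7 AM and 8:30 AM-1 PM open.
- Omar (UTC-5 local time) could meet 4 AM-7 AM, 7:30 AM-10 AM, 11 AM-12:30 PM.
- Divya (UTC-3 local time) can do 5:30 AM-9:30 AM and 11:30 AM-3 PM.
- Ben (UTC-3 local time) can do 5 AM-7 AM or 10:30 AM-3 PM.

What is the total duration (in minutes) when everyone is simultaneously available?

180

Clara in UTC: 08:00-11:30, 14:30-18:00 (add 3h to convert from UTC-3).
Priya in UTC: 08:00-12:00, 13:30-18:00 (add 5h to convert from UTC-5).
Omar in UTC: 09:00-12:00, 12:30-15:00, 16:00-17:30 (add 5h to convert from UTC-5).
Divya in UTC: 08:30-12:30, 14:30-18:00 (add 3h to convert from UTC-3).
Ben in UTC: 08:00-10:00, 13:30-18:00 (add 3h to convert from UTC-3).
Clara ∩ Priya: 08:00-11:30, 14:30-18:00.
Clara ∩ Priya ∩ Omar: 09:00-11:30, 14:30-15:00, 16:00-17:30.
Clara ∩ Priya ∩ Omar ∩ Divya: 09:00-11:30, 14:30-15:00, 16:00-17:30.
Clara ∩ Priya ∩ Omar ∩ Divya ∩ Ben: 09:00-10:00, 14:30-15:00, 16:00-17:30.
Summing the common windows: 60 + 30 + 90 = 180 minutes.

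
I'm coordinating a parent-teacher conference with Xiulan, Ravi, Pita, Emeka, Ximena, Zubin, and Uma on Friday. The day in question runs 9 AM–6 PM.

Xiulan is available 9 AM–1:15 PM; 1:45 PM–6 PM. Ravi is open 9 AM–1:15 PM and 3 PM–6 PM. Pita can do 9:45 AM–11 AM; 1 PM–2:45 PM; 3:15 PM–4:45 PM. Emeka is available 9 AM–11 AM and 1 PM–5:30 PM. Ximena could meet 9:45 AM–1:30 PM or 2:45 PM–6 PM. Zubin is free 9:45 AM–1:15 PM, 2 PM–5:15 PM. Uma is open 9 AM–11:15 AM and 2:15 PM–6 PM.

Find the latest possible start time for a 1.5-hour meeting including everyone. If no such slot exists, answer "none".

15:15

Xiulan ∩ Ravi: 09:00-13:15, 15:00-18:00.
Xiulan ∩ Ravi ∩ Pita: 09:45-11:00, 13:00-13:15, 15:15-16:45.
Xiulan ∩ Ravi ∩ Pita ∩ Emeka: 09:45-11:00, 13:00-13:15, 15:15-16:45.
Xiulan ∩ Ravi ∩ Pita ∩ Emeka ∩ Ximena: 09:45-11:00, 13:00-13:15, 15:15-16:45.
Xiulan ∩ Ravi ∩ Pita ∩ Emeka ∩ Ximena ∩ Zubin: 09:45-11:00, 13:00-13:15, 15:15-16:45.
Xiulan ∩ Ravi ∩ Pita ∩ Emeka ∩ Ximena ∩ Zubin ∩ Uma: 09:45-11:00, 15:15-16:45.
Those are the intersection windows.
The last common window of at least 90 minutes is 15:15-16:45; a 90-minute meeting can start as late as 15:15 and still end by 16:45.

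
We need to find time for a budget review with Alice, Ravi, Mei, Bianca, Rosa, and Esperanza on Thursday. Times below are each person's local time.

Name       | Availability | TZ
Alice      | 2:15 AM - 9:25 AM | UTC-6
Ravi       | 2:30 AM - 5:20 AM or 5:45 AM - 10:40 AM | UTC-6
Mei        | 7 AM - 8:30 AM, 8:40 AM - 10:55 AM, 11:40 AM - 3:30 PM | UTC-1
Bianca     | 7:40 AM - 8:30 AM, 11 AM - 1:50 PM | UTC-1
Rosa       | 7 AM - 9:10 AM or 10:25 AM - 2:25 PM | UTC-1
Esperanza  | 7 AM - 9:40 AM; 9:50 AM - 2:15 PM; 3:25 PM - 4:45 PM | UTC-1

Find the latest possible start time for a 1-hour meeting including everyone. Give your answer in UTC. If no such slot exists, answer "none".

13:50

Alice in UTC: 08:15-15:25 (add 6h to convert from UTC-6).
Ravi in UTC: 08:30-11:20, 11:45-16:40 (add 6h to convert from UTC-6).
Mei in UTC: 08:00-09:30, 09:40-11:55, 12:40-16:30 (add 1h to convert from UTC-1).
Bianca in UTC: 08:40-09:30, 12:00-14:50 (add 1h to convert from UTC-1).
Rosa in UTC: 08:00-10:10, 11:25-15:25 (add 1h to convert from UTC-1).
Esperanza in UTC: 08:00-10:40, 10:50-15:15, 16:25-17:45 (add 1h to convert from UTC-1).
Alice ∩ Ravi: 08:30-11:20, 11:45-15:25.
Alice ∩ Ravi ∩ Mei: 08:30-09:30, 09:40-11:20, 11:45-11:55, 12:40-15:25.
Alice ∩ Ravi ∩ Mei ∩ Bianca: 08:40-09:30, 12:40-14:50.
Alice ∩ Ravi ∩ Mei ∩ Bianca ∩ Rosa: 08:40-09:30, 12:40-14:50.
Alice ∩ Ravi ∩ Mei ∩ Bianca ∩ Rosa ∩ Esperanza: 08:40-09:30, 12:40-14:50.
Those are the intersection windows.
The last common window of at least 60 minutes is 12:40-14:50; a 60-minute meeting can start as late as 13:50 and still end by 14:50.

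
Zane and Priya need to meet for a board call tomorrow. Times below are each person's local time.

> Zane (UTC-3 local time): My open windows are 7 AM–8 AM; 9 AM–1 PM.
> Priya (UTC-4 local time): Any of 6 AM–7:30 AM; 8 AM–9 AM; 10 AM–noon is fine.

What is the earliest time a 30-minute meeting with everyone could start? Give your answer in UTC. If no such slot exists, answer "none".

10:00

Zane in UTC: 10:00-11:00, 12:00-16:00 (add 3h to convert from UTC-3).
Priya in UTC: 10:00-11:30, 12:00-13:00, 14:00-16:00 (add 4h to convert from UTC-4).
Zane ∩ Priya: 10:00-11:00, 12:00-13:00, 14:00-16:00.
The first common window of at least 30 minutes is 10:00-11:00, so the earliest start is 10:00.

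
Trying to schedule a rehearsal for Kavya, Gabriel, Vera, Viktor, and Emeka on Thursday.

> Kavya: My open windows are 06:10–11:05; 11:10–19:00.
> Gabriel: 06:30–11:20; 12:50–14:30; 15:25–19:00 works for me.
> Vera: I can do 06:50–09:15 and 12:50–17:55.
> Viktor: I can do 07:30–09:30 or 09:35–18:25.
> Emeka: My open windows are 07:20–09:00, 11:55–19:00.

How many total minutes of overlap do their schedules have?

340

Kavya ∩ Gabriel: 06:30-11:05, 11:10-11:20, 12:50-14:30, 15:25-19:00.
Kavya ∩ Gabriel ∩ Vera: 06:50-09:15, 12:50-14:30, 15:25-17:55.
Kavya ∩ Gabriel ∩ Vera ∩ Viktor: 07:30-09:15, 12:50-14:30, 15:25-17:55.
Kavya ∩ Gabriel ∩ Vera ∩ Viktor ∩ Emeka: 07:30-09:00, 12:50-14:30, 15:25-17:55.
Summing the common windows: 90 + 100 + 150 = 340 minutes.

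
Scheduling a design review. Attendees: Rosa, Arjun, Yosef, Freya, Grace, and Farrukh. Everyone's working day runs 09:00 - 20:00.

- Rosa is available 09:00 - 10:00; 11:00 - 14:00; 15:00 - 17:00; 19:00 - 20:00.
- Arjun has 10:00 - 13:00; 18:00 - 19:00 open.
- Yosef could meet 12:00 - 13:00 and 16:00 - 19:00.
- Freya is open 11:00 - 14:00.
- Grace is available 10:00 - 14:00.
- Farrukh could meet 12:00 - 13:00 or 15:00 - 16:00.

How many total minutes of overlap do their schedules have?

Rosa ∩ Arjun: 11:00-13:00.
Rosa ∩ Arjun ∩ Yosef: 12:00-13:00.
Rosa ∩ Arjun ∩ Yosef ∩ Freya: 12:00-13:00.
Rosa ∩ Arjun ∩ Yosef ∩ Freya ∩ Grace: 12:00-13:00.
Rosa ∩ Arjun ∩ Yosef ∩ Freya ∩ Grace ∩ Farrukh: 12:00-13:00.
That's a single block of 60 minutes.

60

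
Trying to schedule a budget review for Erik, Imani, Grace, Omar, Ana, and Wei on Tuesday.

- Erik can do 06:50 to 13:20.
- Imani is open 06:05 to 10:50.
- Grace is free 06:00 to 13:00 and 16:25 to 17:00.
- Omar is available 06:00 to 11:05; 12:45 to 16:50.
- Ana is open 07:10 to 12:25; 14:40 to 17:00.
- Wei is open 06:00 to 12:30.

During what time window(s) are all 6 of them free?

07:10-10:50

Erik ∩ Imani: 06:50-10:50.
Erik ∩ Imani ∩ Grace: 06:50-10:50.
Erik ∩ Imani ∩ Grace ∩ Omar: 06:50-10:50.
Erik ∩ Imani ∩ Grace ∩ Omar ∩ Ana: 07:10-10:50.
Erik ∩ Imani ∩ Grace ∩ Omar ∩ Ana ∩ Wei: 07:10-10:50.
Those are the intersection windows.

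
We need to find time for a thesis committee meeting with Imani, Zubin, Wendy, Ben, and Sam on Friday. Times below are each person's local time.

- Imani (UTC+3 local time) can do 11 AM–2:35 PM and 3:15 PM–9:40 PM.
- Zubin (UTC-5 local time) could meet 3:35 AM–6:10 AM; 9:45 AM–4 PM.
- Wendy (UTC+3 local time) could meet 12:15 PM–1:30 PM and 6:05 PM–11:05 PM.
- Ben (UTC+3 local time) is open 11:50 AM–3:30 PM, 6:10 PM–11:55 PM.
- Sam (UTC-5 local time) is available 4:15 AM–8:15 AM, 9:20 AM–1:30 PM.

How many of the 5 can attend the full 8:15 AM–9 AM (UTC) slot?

Imani in UTC: 08:00-11:35, 12:15-18:40 (subtract 3h to convert from UTC+3).
Zubin in UTC: 08:35-11:10, 14:45-21:00 (add 5h to convert from UTC-5).
Wendy in UTC: 09:15-10:30, 15:05-20:05 (subtract 3h to convert from UTC+3).
Ben in UTC: 08:50-12:30, 15:10-20:55 (subtract 3h to convert from UTC+3).
Sam in UTC: 09:15-13:15, 14:20-18:30 (add 5h to convert from UTC-5).
Imani can make the full 08:15-09:00 slot — that's 1.

1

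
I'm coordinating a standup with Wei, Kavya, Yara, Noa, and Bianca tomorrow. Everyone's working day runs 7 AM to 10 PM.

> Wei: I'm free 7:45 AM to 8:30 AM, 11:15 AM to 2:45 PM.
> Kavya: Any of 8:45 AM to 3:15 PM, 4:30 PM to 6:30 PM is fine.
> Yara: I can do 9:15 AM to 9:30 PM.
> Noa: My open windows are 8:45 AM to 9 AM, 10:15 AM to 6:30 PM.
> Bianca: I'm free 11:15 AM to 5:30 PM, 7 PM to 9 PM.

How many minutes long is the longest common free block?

210

Wei ∩ Kavya: 11:15-14:45.
Wei ∩ Kavya ∩ Yara: 11:15-14:45.
Wei ∩ Kavya ∩ Yara ∩ Noa: 11:15-14:45.
Wei ∩ Kavya ∩ Yara ∩ Noa ∩ Bianca: 11:15-14:45.
The longest is 11:15-14:45 at 210 minutes.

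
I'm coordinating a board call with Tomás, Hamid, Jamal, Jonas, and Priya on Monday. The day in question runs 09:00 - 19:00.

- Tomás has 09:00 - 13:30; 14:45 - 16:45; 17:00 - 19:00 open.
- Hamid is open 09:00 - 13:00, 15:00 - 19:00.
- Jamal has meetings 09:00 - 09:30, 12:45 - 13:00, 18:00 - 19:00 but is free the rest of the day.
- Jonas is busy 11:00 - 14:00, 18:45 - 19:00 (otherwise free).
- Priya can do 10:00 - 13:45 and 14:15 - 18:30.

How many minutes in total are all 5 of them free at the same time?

225

Tomás free: 09:00-13:30, 14:45-16:45, 17:00-19:00.
Hamid free: 09:00-13:00, 15:00-19:00.
Jamal free: 09:30-12:45, 13:00-18:00 (invert busy blocks within the working day).
Jonas free: 09:00-11:00, 14:00-18:45 (invert busy blocks within the working day).
Priya free: 10:00-13:45, 14:15-18:30.
Tomás ∩ Hamid: 09:00-13:00, 15:00-16:45, 17:00-19:00.
Tomás ∩ Hamid ∩ Jamal: 09:30-12:45, 15:00-16:45, 17:00-18:00.
Tomás ∩ Hamid ∩ Jamal ∩ Jonas: 09:30-11:00, 15:00-16:45, 17:00-18:00.
Tomás ∩ Hamid ∩ Jamal ∩ Jonas ∩ Priya: 10:00-11:00, 15:00-16:45, 17:00-18:00.
So the common availability across everyone is 10:00-11:00, 15:00-16:45, 17:00-18:00.
Summing the common windows: 60 + 105 + 60 = 225 minutes.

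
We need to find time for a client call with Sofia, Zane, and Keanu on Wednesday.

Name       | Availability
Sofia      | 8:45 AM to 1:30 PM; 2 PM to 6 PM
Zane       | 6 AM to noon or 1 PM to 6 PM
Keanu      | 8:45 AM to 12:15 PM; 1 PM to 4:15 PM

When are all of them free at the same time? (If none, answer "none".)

Sofia ∩ Zane: 08:45-12:00, 13:00-13:30, 14:00-18:00.
Sofia ∩ Zane ∩ Keanu: 08:45-12:00, 13:00-13:30, 14:00-16:15.
So the common availability across everyone is 08:45-12:00, 13:00-13:30, 14:00-16:15.

08:45-12:00, 13:00-13:30, 14:00-16:15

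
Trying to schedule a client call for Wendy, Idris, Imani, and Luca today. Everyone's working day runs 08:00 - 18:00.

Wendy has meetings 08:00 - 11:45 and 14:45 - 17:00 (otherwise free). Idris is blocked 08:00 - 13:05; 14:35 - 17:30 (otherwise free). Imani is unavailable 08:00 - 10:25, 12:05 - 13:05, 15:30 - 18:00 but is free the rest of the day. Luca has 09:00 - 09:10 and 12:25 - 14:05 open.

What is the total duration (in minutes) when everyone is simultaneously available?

Wendy free: 11:45-14:45, 17:00-18:00 (invert busy blocks within the working day).
Idris free: 13:05-14:35, 17:30-18:00 (invert busy blocks within the working day).
Imani free: 10:25-12:05, 13:05-15:30 (invert busy blocks within the working day).
Luca free: 09:00-09:10, 12:25-14:05.
Wendy ∩ Idris: 13:05-14:35, 17:30-18:00.
Wendy ∩ Idris ∩ Imani: 13:05-14:35.
Wendy ∩ Idris ∩ Imani ∩ Luca: 13:05-14:05.
That's a single block of 60 minutes.

60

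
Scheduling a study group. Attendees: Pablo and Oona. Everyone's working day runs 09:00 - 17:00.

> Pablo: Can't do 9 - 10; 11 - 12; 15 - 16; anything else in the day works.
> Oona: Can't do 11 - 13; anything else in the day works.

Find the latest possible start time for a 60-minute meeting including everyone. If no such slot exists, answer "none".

Pablo free: 10:00-11:00, 12:00-15:00, 16:00-17:00 (invert busy blocks within the working day).
Oona free: 09:00-11:00, 13:00-17:00 (invert busy blocks within the working day).
Pablo ∩ Oona: 10:00-11:00, 13:00-15:00, 16:00-17:00.
The last common window of at least 60 minutes is 16:00-17:00; a 60-minute meeting can start as late as 16:00 and still end by 17:00.

16:00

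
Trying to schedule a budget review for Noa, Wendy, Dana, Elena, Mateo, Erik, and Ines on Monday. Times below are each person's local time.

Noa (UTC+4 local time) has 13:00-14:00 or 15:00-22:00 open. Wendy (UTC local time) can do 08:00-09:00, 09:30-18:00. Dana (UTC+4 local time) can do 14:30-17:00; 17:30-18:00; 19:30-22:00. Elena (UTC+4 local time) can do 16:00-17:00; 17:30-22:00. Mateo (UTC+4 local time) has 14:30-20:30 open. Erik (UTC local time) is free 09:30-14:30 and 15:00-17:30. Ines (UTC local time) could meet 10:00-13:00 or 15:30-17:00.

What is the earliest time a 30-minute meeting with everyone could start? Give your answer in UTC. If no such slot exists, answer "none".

12:00

Noa in UTC: 09:00-10:00, 11:00-18:00 (subtract 4h to convert from UTC+4).
Wendy in UTC: 08:00-09:00, 09:30-18:00.
Dana in UTC: 10:30-13:00, 13:30-14:00, 15:30-18:00 (subtract 4h to convert from UTC+4).
Elena in UTC: 12:00-13:00, 13:30-18:00 (subtract 4h to convert from UTC+4).
Mateo in UTC: 10:30-16:30 (subtract 4h to convert from UTC+4).
Erik in UTC: 09:30-14:30, 15:00-17:30.
Ines in UTC: 10:00-13:00, 15:30-17:00.
Noa ∩ Wendy: 09:30-10:00, 11:00-18:00.
Noa ∩ Wendy ∩ Dana: 11:00-13:00, 13:30-14:00, 15:30-18:00.
Noa ∩ Wendy ∩ Dana ∩ Elena: 12:00-13:00, 13:30-14:00, 15:30-18:00.
Noa ∩ Wendy ∩ Dana ∩ Elena ∩ Mateo: 12:00-13:00, 13:30-14:00, 15:30-16:30.
Noa ∩ Wendy ∩ Dana ∩ Elena ∩ Mateo ∩ Erik: 12:00-13:00, 13:30-14:00, 15:30-16:30.
Noa ∩ Wendy ∩ Dana ∩ Elena ∩ Mateo ∩ Erik ∩ Ines: 12:00-13:00, 15:30-16:30.
The first common window of at least 30 minutes is 12:00-13:00, so the earliest start is 12:00.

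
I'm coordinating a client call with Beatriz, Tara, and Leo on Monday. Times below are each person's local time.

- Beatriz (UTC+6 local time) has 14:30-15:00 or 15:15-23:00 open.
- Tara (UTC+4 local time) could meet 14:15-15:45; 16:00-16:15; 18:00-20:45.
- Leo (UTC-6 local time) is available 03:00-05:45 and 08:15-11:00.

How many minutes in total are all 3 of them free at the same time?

240

Beatriz in UTC: 08:30-09:00, 09:15-17:00 (subtract 6h to convert from UTC+6).
Tara in UTC: 10:15-11:45, 12:00-12:15, 14:00-16:45 (subtract 4h to convert from UTC+4).
Leo in UTC: 09:00-11:45, 14:15-17:00 (add 6h to convert from UTC-6).
Beatriz ∩ Tara: 10:15-11:45, 12:00-12:15, 14:00-16:45.
Beatriz ∩ Tara ∩ Leo: 10:15-11:45, 14:15-16:45.
Those are the intersection windows.
Summing the common windows: 90 + 150 = 240 minutes.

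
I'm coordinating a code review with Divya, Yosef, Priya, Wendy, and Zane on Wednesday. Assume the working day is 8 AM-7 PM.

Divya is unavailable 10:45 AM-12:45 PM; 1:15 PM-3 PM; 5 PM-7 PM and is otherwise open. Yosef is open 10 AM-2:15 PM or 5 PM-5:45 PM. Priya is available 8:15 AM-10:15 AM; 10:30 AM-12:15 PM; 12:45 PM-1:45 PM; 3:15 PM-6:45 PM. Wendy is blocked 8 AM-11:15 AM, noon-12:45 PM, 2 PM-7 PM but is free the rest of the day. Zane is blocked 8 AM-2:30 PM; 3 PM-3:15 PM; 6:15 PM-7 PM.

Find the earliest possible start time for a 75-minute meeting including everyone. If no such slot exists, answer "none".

Divya free: 08:00-10:45, 12:45-13:15, 15:00-17:00 (invert busy blocks within the working day).
Yosef free: 10:00-14:15, 17:00-17:45.
Priya free: 08:15-10:15, 10:30-12:15, 12:45-13:45, 15:15-18:45.
Wendy free: 11:15-12:00, 12:45-14:00 (invert busy blocks within the working day).
Zane free: 14:30-15:00, 15:15-18:15 (invert busy blocks within the working day).
Divya ∩ Yosef: 10:00-10:45, 12:45-13:15.
Divya ∩ Yosef ∩ Priya: 10:00-10:15, 10:30-10:45, 12:45-13:15.
Divya ∩ Yosef ∩ Priya ∩ Wendy: 12:45-13:15.
Divya ∩ Yosef ∩ Priya ∩ Wendy ∩ Zane: ∅.
There is no time when everyone is free.
No common window is at least 75 minutes long.

none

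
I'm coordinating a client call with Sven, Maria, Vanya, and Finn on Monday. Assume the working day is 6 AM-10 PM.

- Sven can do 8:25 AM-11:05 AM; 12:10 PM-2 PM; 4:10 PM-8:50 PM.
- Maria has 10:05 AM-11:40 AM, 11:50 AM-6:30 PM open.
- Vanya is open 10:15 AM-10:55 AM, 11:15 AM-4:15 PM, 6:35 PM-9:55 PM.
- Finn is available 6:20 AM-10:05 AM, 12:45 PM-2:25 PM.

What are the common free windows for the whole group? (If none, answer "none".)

Sven ∩ Maria: 10:05-11:05, 12:10-14:00, 16:10-18:30.
Sven ∩ Maria ∩ Vanya: 10:15-10:55, 12:10-14:00, 16:10-16:15.
Sven ∩ Maria ∩ Vanya ∩ Finn: 12:45-14:00.

12:45-14:00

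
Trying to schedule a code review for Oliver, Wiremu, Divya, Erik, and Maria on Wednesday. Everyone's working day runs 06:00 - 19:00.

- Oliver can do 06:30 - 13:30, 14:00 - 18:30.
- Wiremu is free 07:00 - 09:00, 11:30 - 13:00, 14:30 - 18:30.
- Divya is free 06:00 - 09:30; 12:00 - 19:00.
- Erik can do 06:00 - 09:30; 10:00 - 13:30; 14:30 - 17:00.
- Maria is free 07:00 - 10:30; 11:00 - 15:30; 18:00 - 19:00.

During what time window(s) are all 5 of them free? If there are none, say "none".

07:00-09:00, 12:00-13:00, 14:30-15:30

Oliver ∩ Wiremu: 07:00-09:00, 11:30-13:00, 14:30-18:30.
Oliver ∩ Wiremu ∩ Divya: 07:00-09:00, 12:00-13:00, 14:30-18:30.
Oliver ∩ Wiremu ∩ Divya ∩ Erik: 07:00-09:00, 12:00-13:00, 14:30-17:00.
Oliver ∩ Wiremu ∩ Divya ∩ Erik ∩ Maria: 07:00-09:00, 12:00-13:00, 14:30-15:30.
Those are the intersection windows.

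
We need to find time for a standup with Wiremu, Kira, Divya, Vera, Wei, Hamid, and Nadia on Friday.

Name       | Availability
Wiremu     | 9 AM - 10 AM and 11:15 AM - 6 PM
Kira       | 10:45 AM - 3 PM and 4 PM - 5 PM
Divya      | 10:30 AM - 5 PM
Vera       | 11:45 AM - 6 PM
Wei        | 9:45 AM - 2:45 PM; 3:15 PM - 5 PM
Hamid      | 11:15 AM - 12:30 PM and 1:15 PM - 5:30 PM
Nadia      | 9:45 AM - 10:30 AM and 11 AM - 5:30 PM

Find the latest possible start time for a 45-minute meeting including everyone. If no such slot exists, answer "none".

Wiremu ∩ Kira: 11:15-15:00, 16:00-17:00.
Wiremu ∩ Kira ∩ Divya: 11:15-15:00, 16:00-17:00.
Wiremu ∩ Kira ∩ Divya ∩ Vera: 11:45-15:00, 16:00-17:00.
Wiremu ∩ Kira ∩ Divya ∩ Vera ∩ Wei: 11:45-14:45, 16:00-17:00.
Wiremu ∩ Kira ∩ Divya ∩ Vera ∩ Wei ∩ Hamid: 11:45-12:30, 13:15-14:45, 16:00-17:00.
Wiremu ∩ Kira ∩ Divya ∩ Vera ∩ Wei ∩ Hamid ∩ Nadia: 11:45-12:30, 13:15-14:45, 16:00-17:00.
The last common window of at least 45 minutes is 16:00-17:00; a 45-minute meeting can start as late as 16:15 and still end by 17:00.

16:15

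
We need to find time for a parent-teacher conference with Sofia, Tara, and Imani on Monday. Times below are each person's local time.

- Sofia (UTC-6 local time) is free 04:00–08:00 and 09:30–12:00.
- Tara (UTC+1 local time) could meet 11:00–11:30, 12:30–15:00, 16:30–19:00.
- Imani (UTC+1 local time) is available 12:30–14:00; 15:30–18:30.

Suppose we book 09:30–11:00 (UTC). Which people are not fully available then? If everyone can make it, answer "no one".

Imani, Sofia, Tara

Sofia in UTC: 10:00-14:00, 15:30-18:00 (add 6h to convert from UTC-6).
Tara in UTC: 10:00-10:30, 11:30-14:00, 15:30-18:00 (subtract 1h to convert from UTC+1).
Imani in UTC: 11:30-13:00, 14:30-17:30 (subtract 1h to convert from UTC+1).
Sofia: not fully free for 09:30-11:00. Tara: not fully free for 09:30-11:00. Imani: not fully free for 09:30-11:00.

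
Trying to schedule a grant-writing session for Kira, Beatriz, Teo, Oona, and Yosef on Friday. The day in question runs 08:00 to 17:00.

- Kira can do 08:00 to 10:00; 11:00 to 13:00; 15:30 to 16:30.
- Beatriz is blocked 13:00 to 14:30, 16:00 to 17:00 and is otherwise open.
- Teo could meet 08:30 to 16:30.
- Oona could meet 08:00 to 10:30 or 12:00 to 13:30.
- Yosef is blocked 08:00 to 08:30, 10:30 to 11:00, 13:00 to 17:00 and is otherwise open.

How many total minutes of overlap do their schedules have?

150

Kira free: 08:00-10:00, 11:00-13:00, 15:30-16:30.
Beatriz free: 08:00-13:00, 14:30-16:00 (invert busy blocks within the working day).
Teo free: 08:30-16:30.
Oona free: 08:00-10:30, 12:00-13:30.
Yosef free: 08:30-10:30, 11:00-13:00 (invert busy blocks within the working day).
Kira ∩ Beatriz: 08:00-10:00, 11:00-13:00, 15:30-16:00.
Kira ∩ Beatriz ∩ Teo: 08:30-10:00, 11:00-13:00, 15:30-16:00.
Kira ∩ Beatriz ∩ Teo ∩ Oona: 08:30-10:00, 12:00-13:00.
Kira ∩ Beatriz ∩ Teo ∩ Oona ∩ Yosef: 08:30-10:00, 12:00-13:00.
Summing the common windows: 90 + 60 = 150 minutes.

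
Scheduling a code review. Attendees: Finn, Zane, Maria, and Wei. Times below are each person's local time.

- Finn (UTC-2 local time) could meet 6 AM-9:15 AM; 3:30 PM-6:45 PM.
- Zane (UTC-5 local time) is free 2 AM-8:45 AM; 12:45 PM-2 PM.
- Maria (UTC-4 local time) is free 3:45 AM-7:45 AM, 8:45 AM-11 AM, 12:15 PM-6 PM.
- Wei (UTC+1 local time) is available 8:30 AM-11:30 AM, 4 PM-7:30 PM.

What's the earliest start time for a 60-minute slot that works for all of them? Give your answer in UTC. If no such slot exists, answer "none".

Finn in UTC: 08:00-11:15, 17:30-20:45 (add 2h to convert from UTC-2).
Zane in UTC: 07:00-13:45, 17:45-19:00 (add 5h to convert from UTC-5).
Maria in UTC: 07:45-11:45, 12:45-15:00, 16:15-22:00 (add 4h to convert from UTC-4).
Wei in UTC: 07:30-10:30, 15:00-18:30 (subtract 1h to convert from UTC+1).
Finn ∩ Zane: 08:00-11:15, 17:45-19:00.
Finn ∩ Zane ∩ Maria: 08:00-11:15, 17:45-19:00.
Finn ∩ Zane ∩ Maria ∩ Wei: 08:00-10:30, 17:45-18:30.
The first common window of at least 60 minutes is 08:00-10:30, so the earliest start is 08:00.

08:00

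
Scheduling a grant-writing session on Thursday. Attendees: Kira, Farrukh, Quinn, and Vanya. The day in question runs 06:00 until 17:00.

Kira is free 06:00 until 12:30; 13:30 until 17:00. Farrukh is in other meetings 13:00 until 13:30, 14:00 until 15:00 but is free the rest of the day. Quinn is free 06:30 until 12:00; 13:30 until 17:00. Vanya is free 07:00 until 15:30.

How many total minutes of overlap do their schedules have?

Kira free: 06:00-12:30, 13:30-17:00.
Farrukh free: 06:00-13:00, 13:30-14:00, 15:00-17:00 (invert busy blocks within the working day).
Quinn free: 06:30-12:00, 13:30-17:00.
Vanya free: 07:00-15:30.
Kira ∩ Farrukh: 06:00-12:30, 13:30-14:00, 15:00-17:00.
Kira ∩ Farrukh ∩ Quinn: 06:30-12:00, 13:30-14:00, 15:00-17:00.
Kira ∩ Farrukh ∩ Quinn ∩ Vanya: 07:00-12:00, 13:30-14:00, 15:00-15:30.
Those are the intersection windows.
Summing the common windows: 300 + 30 + 30 = 360 minutes.

360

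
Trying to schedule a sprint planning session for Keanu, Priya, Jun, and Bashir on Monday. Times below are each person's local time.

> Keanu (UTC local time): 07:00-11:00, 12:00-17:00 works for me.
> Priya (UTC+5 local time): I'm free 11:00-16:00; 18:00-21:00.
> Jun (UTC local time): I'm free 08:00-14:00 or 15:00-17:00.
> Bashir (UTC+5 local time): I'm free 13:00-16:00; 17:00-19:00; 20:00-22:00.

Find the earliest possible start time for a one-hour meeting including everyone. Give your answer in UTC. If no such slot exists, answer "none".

Keanu in UTC: 07:00-11:00, 12:00-17:00.
Priya in UTC: 06:00-11:00, 13:00-16:00 (subtract 5h to convert from UTC+5).
Jun in UTC: 08:00-14:00, 15:00-17:00.
Bashir in UTC: 08:00-11:00, 12:00-14:00, 15:00-17:00 (subtract 5h to convert from UTC+5).
Keanu ∩ Priya: 07:00-11:00, 13:00-16:00.
Keanu ∩ Priya ∩ Jun: 08:00-11:00, 13:00-14:00, 15:00-16:00.
Keanu ∩ Priya ∩ Jun ∩ Bashir: 08:00-11:00, 13:00-14:00, 15:00-16:00.
The first common window of at least 60 minutes is 08:00-11:00, so the earliest start is 08:00.

08:00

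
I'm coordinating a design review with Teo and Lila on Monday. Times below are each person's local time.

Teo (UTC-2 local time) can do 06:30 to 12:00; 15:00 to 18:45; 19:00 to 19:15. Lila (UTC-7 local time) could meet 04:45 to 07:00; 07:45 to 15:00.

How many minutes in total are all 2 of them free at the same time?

Teo in UTC: 08:30-14:00, 17:00-20:45, 21:00-21:15 (add 2h to convert from UTC-2).
Lila in UTC: 11:45-14:00, 14:45-22:00 (add 7h to convert from UTC-7).
Teo ∩ Lila: 11:45-14:00, 17:00-20:45, 21:00-21:15.
Summing the common windows: 135 + 225 + 15 = 375 minutes.

375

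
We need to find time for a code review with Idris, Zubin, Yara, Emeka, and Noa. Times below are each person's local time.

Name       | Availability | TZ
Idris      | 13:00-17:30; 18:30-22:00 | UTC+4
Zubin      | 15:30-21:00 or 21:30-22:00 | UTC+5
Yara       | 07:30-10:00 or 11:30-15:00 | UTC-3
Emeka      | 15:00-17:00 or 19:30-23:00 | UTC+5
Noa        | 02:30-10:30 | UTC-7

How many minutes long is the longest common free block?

90

Idris in UTC: 09:00-13:30, 14:30-18:00 (subtract 4h to convert from UTC+4).
Zubin in UTC: 10:30-16:00, 16:30-17:00 (subtract 5h to convert from UTC+5).
Yara in UTC: 10:30-13:00, 14:30-18:00 (add 3h to convert from UTC-3).
Emeka in UTC: 10:00-12:00, 14:30-18:00 (subtract 5h to convert from UTC+5).
Noa in UTC: 09:30-17:30 (add 7h to convert from UTC-7).
Idris ∩ Zubin: 10:30-13:30, 14:30-16:00, 16:30-17:00.
Idris ∩ Zubin ∩ Yara: 10:30-13:00, 14:30-16:00, 16:30-17:00.
Idris ∩ Zubin ∩ Yara ∩ Emeka: 10:30-12:00, 14:30-16:00, 16:30-17:00.
Idris ∩ Zubin ∩ Yara ∩ Emeka ∩ Noa: 10:30-12:00, 14:30-16:00, 16:30-17:00.
The longest is 10:30-12:00 at 90 minutes.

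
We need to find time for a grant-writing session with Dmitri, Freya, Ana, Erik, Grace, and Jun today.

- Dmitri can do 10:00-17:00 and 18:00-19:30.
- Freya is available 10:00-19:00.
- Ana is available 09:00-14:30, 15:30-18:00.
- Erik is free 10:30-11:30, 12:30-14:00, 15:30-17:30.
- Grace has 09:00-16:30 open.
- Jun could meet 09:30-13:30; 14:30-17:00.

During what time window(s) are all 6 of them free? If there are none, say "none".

10:30-11:30, 12:30-13:30, 15:30-16:30

Dmitri ∩ Freya: 10:00-17:00, 18:00-19:00.
Dmitri ∩ Freya ∩ Ana: 10:00-14:30, 15:30-17:00.
Dmitri ∩ Freya ∩ Ana ∩ Erik: 10:30-11:30, 12:30-14:00, 15:30-17:00.
Dmitri ∩ Freya ∩ Ana ∩ Erik ∩ Grace: 10:30-11:30, 12:30-14:00, 15:30-16:30.
Dmitri ∩ Freya ∩ Ana ∩ Erik ∩ Grace ∩ Jun: 10:30-11:30, 12:30-13:30, 15:30-16:30.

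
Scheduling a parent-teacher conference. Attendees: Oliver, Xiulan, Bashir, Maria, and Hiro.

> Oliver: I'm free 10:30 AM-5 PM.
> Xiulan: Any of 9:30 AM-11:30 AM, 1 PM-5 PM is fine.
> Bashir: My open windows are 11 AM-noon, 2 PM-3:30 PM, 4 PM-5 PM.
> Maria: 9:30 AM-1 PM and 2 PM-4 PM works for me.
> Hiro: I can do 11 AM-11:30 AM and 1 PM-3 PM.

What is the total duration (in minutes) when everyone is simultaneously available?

90

Oliver ∩ Xiulan: 10:30-11:30, 13:00-17:00.
Oliver ∩ Xiulan ∩ Bashir: 11:00-11:30, 14:00-15:30, 16:00-17:00.
Oliver ∩ Xiulan ∩ Bashir ∩ Maria: 11:00-11:30, 14:00-15:30.
Oliver ∩ Xiulan ∩ Bashir ∩ Maria ∩ Hiro: 11:00-11:30, 14:00-15:00.
Summing the common windows: 30 + 60 = 90 minutes.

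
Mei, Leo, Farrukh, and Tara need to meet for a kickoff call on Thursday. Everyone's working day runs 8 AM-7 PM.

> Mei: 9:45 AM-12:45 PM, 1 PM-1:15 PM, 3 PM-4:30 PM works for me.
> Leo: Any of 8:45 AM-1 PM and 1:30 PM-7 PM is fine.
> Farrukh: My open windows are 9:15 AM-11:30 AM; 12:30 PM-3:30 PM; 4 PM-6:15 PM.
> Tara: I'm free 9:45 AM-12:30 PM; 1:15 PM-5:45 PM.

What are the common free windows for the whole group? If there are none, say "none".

09:45-11:30, 15:00-15:30, 16:00-16:30

Mei ∩ Leo: 09:45-12:45, 15:00-16:30.
Mei ∩ Leo ∩ Farrukh: 09:45-11:30, 12:30-12:45, 15:00-15:30, 16:00-16:30.
Mei ∩ Leo ∩ Farrukh ∩ Tara: 09:45-11:30, 15:00-15:30, 16:00-16:30.
So the common availability across everyone is 09:45-11:30, 15:00-15:30, 16:00-16:30.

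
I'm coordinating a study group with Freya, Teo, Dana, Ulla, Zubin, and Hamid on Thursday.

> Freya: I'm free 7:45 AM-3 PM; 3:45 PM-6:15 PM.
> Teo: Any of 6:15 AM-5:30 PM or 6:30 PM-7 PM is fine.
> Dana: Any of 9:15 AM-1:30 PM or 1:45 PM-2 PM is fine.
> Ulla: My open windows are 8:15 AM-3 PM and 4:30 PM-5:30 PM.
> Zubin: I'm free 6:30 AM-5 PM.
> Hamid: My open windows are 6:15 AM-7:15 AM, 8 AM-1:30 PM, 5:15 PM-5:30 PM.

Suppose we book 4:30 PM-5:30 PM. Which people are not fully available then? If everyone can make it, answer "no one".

Freya: free for 16:30-17:30. Teo: free for 16:30-17:30. Dana: not fully free for 16:30-17:30. Ulla: free for 16:30-17:30. Zubin: not fully free for 16:30-17:30. Hamid: not fully free for 16:30-17:30.

Dana, Hamid, Zubin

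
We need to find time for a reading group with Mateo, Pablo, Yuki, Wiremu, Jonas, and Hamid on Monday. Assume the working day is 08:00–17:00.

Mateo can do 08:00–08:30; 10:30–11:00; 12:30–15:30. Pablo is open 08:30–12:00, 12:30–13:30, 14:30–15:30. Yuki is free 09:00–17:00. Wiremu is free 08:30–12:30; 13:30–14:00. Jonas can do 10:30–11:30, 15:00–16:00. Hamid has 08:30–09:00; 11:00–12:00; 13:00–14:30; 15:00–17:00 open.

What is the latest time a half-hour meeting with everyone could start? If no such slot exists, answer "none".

none

Mateo ∩ Pablo: 10:30-11:00, 12:30-13:30, 14:30-15:30.
Mateo ∩ Pablo ∩ Yuki: 10:30-11:00, 12:30-13:30, 14:30-15:30.
Mateo ∩ Pablo ∩ Yuki ∩ Wiremu: 10:30-11:00.
Mateo ∩ Pablo ∩ Yuki ∩ Wiremu ∩ Jonas: 10:30-11:00.
Mateo ∩ Pablo ∩ Yuki ∩ Wiremu ∩ Jonas ∩ Hamid: ∅.
There is no time when everyone is free.
No common window is at least 30 minutes long.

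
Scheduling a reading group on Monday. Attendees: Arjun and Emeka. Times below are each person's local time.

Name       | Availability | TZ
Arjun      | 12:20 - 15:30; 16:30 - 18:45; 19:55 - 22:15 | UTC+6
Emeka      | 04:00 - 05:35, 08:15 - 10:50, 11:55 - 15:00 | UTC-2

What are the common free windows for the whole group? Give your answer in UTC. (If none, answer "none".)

Arjun in UTC: 06:20-09:30, 10:30-12:45, 13:55-16:15 (subtract 6h to convert from UTC+6).
Emeka in UTC: 06:00-07:35, 10:15-12:50, 13:55-17:00 (add 2h to convert from UTC-2).
Arjun ∩ Emeka: 06:20-07:35, 10:30-12:45, 13:55-16:15.

06:20-07:35, 10:30-12:45, 13:55-16:15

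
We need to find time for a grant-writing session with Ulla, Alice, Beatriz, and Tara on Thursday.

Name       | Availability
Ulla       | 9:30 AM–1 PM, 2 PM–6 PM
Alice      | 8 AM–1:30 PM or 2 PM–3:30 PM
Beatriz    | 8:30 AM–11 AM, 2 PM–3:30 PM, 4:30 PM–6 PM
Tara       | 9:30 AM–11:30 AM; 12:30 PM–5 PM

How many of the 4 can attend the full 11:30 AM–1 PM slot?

Ulla and Alice can make the full 11:30-13:00 slot — that's 2.

2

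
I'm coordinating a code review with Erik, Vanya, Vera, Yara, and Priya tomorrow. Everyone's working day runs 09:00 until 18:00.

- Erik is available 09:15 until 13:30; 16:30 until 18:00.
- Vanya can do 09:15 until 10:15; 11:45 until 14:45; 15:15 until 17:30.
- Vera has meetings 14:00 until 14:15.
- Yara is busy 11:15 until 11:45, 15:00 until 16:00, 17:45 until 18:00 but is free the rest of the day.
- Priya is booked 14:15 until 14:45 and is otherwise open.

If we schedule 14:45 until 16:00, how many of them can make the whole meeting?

Erik free: 09:15-13:30, 16:30-18:00.
Vanya free: 09:15-10:15, 11:45-14:45, 15:15-17:30.
Vera free: 09:00-14:00, 14:15-18:00 (invert busy blocks within the working day).
Yara free: 09:00-11:15, 11:45-15:00, 16:00-17:45 (invert busy blocks within the working day).
Priya free: 09:00-14:15, 14:45-18:00 (invert busy blocks within the working day).
Vera and Priya can make the full 14:45-16:00 slot — that's 2.

2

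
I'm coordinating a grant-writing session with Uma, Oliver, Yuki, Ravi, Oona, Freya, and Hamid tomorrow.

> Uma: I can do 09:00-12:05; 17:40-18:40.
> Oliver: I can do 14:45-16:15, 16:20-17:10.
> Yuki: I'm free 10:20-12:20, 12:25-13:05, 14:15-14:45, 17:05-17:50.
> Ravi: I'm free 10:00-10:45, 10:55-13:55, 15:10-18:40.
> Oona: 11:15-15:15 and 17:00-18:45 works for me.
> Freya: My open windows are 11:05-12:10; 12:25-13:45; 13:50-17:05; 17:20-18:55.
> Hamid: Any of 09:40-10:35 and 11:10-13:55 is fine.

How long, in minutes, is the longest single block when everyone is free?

0

Uma ∩ Oliver: ∅.
Uma ∩ Oliver ∩ Yuki: ∅.
Uma ∩ Oliver ∩ Yuki ∩ Ravi: ∅.
Uma ∩ Oliver ∩ Yuki ∩ Ravi ∩ Oona: ∅.
Uma ∩ Oliver ∩ Yuki ∩ Ravi ∩ Oona ∩ Freya: ∅.
Uma ∩ Oliver ∩ Yuki ∩ Ravi ∩ Oona ∩ Freya ∩ Hamid: ∅.
There is no time when everyone is free.
No common window exists, so the longest block is 0 minutes.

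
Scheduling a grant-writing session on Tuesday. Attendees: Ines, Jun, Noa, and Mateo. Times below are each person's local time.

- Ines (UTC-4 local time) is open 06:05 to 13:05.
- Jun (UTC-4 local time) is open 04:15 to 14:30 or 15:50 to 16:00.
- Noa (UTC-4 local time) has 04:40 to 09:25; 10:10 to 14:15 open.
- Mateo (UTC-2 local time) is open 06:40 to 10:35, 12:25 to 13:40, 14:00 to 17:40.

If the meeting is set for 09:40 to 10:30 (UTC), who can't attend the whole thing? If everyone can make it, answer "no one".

Ines in UTC: 10:05-17:05 (add 4h to convert from UTC-4).
Jun in UTC: 08:15-18:30, 19:50-20:00 (add 4h to convert from UTC-4).
Noa in UTC: 08:40-13:25, 14:10-18:15 (add 4h to convert from UTC-4).
Mateo in UTC: 08:40-12:35, 14:25-15:40, 16:00-19:40 (add 2h to convert from UTC-2).
Ines: not fully free for 09:40-10:30. Jun: free for 09:40-10:30. Noa: free for 09:40-10:30. Mateo: free for 09:40-10:30.

Ines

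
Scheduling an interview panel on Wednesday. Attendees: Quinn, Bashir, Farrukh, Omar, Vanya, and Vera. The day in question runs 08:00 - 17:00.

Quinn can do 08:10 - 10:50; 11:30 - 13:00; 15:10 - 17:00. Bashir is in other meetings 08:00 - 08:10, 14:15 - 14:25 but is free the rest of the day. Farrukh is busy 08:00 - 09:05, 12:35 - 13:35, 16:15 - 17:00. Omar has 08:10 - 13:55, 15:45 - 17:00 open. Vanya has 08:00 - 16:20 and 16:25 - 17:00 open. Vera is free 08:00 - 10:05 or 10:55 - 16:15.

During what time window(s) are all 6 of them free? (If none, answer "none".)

09:05-10:05, 11:30-12:35, 15:45-16:15

Quinn free: 08:10-10:50, 11:30-13:00, 15:10-17:00.
Bashir free: 08:10-14:15, 14:25-17:00 (invert busy blocks within the working day).
Farrukh free: 09:05-12:35, 13:35-16:15 (invert busy blocks within the working day).
Omar free: 08:10-13:55, 15:45-17:00.
Vanya free: 08:00-16:20, 16:25-17:00.
Vera free: 08:00-10:05, 10:55-16:15.
Quinn ∩ Bashir: 08:10-10:50, 11:30-13:00, 15:10-17:00.
Quinn ∩ Bashir ∩ Farrukh: 09:05-10:50, 11:30-12:35, 15:10-16:15.
Quinn ∩ Bashir ∩ Farrukh ∩ Omar: 09:05-10:50, 11:30-12:35, 15:45-16:15.
Quinn ∩ Bashir ∩ Farrukh ∩ Omar ∩ Vanya: 09:05-10:50, 11:30-12:35, 15:45-16:15.
Quinn ∩ Bashir ∩ Farrukh ∩ Omar ∩ Vanya ∩ Vera: 09:05-10:05, 11:30-12:35, 15:45-16:15.
Those are the intersection windows.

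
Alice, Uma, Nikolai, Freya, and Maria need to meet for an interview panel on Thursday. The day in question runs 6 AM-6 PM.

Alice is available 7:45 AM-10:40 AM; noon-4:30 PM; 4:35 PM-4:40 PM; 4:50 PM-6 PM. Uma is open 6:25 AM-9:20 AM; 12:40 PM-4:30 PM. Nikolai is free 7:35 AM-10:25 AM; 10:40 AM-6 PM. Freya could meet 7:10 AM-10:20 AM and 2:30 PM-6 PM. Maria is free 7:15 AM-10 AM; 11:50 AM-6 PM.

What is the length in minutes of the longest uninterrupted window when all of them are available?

Alice ∩ Uma: 07:45-09:20, 12:40-16:30.
Alice ∩ Uma ∩ Nikolai: 07:45-09:20, 12:40-16:30.
Alice ∩ Uma ∩ Nikolai ∩ Freya: 07:45-09:20, 14:30-16:30.
Alice ∩ Uma ∩ Nikolai ∩ Freya ∩ Maria: 07:45-09:20, 14:30-16:30.
The longest is 14:30-16:30 at 120 minutes.

120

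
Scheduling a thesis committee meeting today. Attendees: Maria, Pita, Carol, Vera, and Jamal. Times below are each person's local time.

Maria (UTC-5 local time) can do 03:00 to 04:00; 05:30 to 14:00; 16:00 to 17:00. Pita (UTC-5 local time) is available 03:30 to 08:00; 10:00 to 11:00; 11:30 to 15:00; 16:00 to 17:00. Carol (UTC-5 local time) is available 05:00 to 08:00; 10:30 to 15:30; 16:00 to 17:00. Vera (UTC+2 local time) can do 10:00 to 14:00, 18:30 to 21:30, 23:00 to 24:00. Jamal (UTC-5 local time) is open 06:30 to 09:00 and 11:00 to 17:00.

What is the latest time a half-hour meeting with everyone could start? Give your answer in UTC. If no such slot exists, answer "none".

21:30

Maria in UTC: 08:00-09:00, 10:30-19:00, 21:00-22:00 (add 5h to convert from UTC-5).
Pita in UTC: 08:30-13:00, 15:00-16:00, 16:30-20:00, 21:00-22:00 (add 5h to convert from UTC-5).
Carol in UTC: 10:00-13:00, 15:30-20:30, 21:00-22:00 (add 5h to convert from UTC-5).
Vera in UTC: 08:00-12:00, 16:30-19:30, 21:00-22:00 (subtract 2h to convert from UTC+2).
Jamal in UTC: 11:30-14:00, 16:00-22:00 (add 5h to convert from UTC-5).
Maria ∩ Pita: 08:30-09:00, 10:30-13:00, 15:00-16:00, 16:30-19:00, 21:00-22:00.
Maria ∩ Pita ∩ Carol: 10:30-13:00, 15:30-16:00, 16:30-19:00, 21:00-22:00.
Maria ∩ Pita ∩ Carol ∩ Vera: 10:30-12:00, 16:30-19:00, 21:00-22:00.
Maria ∩ Pita ∩ Carol ∩ Vera ∩ Jamal: 11:30-12:00, 16:30-19:00, 21:00-22:00.
Those are the intersection windows.
The last common window of at least 30 minutes is 21:00-22:00; a 30-minute meeting can start as late as 21:30 and still end by 22:00.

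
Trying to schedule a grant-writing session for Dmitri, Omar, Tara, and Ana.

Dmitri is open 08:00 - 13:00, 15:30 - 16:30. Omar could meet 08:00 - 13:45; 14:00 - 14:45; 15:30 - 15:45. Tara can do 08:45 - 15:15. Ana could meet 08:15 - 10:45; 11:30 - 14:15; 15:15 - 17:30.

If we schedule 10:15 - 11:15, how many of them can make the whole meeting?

Dmitri, Omar, and Tara can make the full 10:15-11:15 slot — that's 3.

3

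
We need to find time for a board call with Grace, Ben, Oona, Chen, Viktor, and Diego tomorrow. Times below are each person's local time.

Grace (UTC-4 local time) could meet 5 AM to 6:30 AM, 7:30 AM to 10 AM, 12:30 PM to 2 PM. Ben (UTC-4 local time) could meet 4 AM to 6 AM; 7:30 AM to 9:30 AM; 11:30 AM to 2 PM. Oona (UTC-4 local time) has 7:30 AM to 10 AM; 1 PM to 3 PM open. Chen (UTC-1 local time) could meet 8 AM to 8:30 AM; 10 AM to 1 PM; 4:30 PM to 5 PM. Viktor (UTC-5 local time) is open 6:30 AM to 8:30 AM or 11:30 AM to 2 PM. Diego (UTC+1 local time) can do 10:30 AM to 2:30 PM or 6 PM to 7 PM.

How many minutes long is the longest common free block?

Grace in UTC: 09:00-10:30, 11:30-14:00, 16:30-18:00 (add 4h to convert from UTC-4).
Ben in UTC: 08:00-10:00, 11:30-13:30, 15:30-18:00 (add 4h to convert from UTC-4).
Oona in UTC: 11:30-14:00, 17:00-19:00 (add 4h to convert from UTC-4).
Chen in UTC: 09:00-09:30, 11:00-14:00, 17:30-18:00 (add 1h to convert from UTC-1).
Viktor in UTC: 11:30-13:30, 16:30-19:00 (add 5h to convert from UTC-5).
Diego in UTC: 09:30-13:30, 17:00-18:00 (subtract 1h to convert from UTC+1).
Grace ∩ Ben: 09:00-10:00, 11:30-13:30, 16:30-18:00.
Grace ∩ Ben ∩ Oona: 11:30-13:30, 17:00-18:00.
Grace ∩ Ben ∩ Oona ∩ Chen: 11:30-13:30, 17:30-18:00.
Grace ∩ Ben ∩ Oona ∩ Chen ∩ Viktor: 11:30-13:30, 17:30-18:00.
Grace ∩ Ben ∩ Oona ∩ Chen ∩ Viktor ∩ Diego: 11:30-13:30, 17:30-18:00.
Those are the intersection windows.
The longest is 11:30-13:30 at 120 minutes.

120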